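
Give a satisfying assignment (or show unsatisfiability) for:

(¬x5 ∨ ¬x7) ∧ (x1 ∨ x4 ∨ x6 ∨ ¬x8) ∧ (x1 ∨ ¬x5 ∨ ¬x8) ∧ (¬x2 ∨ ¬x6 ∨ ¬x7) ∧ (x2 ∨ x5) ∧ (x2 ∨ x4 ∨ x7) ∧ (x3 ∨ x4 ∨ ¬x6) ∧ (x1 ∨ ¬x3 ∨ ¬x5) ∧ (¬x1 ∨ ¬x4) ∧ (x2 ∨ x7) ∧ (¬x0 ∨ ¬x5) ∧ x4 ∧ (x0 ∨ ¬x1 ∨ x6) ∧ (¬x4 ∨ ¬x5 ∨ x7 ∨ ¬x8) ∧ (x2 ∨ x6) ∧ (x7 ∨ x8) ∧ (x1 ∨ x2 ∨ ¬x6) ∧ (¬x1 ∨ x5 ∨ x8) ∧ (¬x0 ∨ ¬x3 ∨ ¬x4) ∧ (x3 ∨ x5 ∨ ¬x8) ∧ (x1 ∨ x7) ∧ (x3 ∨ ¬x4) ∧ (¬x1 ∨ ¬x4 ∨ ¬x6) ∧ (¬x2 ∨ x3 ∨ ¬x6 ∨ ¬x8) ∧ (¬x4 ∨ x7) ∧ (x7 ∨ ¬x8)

x0=F, x1=F, x2=T, x3=T, x4=T, x5=F, x6=F, x7=T, x8=F

Unit clause (x4) forces x4 = True.
In (x3 ∨ ¬x4) only x3 is left, so x3 = True.
In (¬x4 ∨ x7) only x7 is left, so x7 = True.
In (¬x5 ∨ ¬x7) only ¬x5 is left, so x5 = False.
In (x2 ∨ x5) only x2 is left, so x2 = True.
In (¬x1 ∨ ¬x4) only ¬x1 is left, so x1 = False.
In (¬x0 ∨ ¬x3 ∨ ¬x4) only ¬x0 is left, so x0 = False.
In (¬x2 ∨ ¬x6 ∨ ¬x7) only ¬x6 is left, so x6 = False.
Set x8 = False.
All clauses satisfied.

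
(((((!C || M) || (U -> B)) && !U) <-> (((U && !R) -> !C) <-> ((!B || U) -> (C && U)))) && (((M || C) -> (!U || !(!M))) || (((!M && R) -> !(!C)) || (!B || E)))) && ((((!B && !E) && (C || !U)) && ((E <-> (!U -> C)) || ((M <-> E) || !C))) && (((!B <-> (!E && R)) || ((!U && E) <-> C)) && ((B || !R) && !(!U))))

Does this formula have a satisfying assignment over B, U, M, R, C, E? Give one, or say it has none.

No satisfying assignment exists.

Case B = True: the conjunct !B is False.
Case B = False: the formula simplifies to ((((!C || M) || !U) && !U) <-> (((U && !R) -> !C) <-> (C && U))) && (((!E && (C || !U)) && ((E <-> (!U -> C)) || ((M <-> E) || !C))) && (((!E && R) || ((!U && E) <-> C)) && (!R && !(!U)))).
  U = True: simplifies to !(((!R -> !C) <-> C)) && (((!E && C) && (E || ((M <-> E) || !C))) && (((!E && R) || !C) && !R)).
    C = True: simplifies to !R && ((!E && (E || (M <-> E))) && ((!E && R) && !R)).
      R = True: the conjunct !R is False.
      R = False: the conjunct R is False.
    C = False: the conjunct C is False.
  U = False: the conjunct (((!C || M) || !U) && !U) <-> (((U && !R) -> !C) <-> (C && U)) becomes (True && True) <-> (True <-> False) = False.
Both cases fail — unsatisfiable.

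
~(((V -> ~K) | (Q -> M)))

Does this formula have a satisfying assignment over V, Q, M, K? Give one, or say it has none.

V = True, Q = True, M = False, K = True

  ~(((V -> ~K) | (Q -> M))) = True
    (V -> ~K) | (Q -> M) = False
      V -> ~K = False
        ~K = False
      Q -> M = False
The formula evaluates to True.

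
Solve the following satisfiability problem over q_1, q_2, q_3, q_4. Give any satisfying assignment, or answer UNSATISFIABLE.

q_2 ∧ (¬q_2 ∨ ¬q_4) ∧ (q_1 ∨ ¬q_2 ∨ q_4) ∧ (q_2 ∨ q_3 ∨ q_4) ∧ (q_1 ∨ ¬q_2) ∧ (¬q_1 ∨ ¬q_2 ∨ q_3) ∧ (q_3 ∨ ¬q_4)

q_1 = True, q_2 = True, q_3 = True, q_4 = False

Unit clause (q_2) forces q_2 = True.
In (¬q_2 ∨ ¬q_4) only ¬q_4 is left, so q_4 = False.
In (q_1 ∨ ¬q_2 ∨ q_4) only q_1 is left, so q_1 = True.
In (¬q_1 ∨ ¬q_2 ∨ q_3) only q_3 is left, so q_3 = True.
Check each clause:
  (q_2): q_2 holds.
  (¬q_2 ∨ ¬q_4): ¬q_4 holds.
  (q_1 ∨ ¬q_2 ∨ q_4): q_1 holds.
  (q_2 ∨ q_3 ∨ q_4): q_2 holds.
  (q_1 ∨ ¬q_2): q_1 holds.
  (¬q_1 ∨ ¬q_2 ∨ q_3): q_3 holds.
  (q_3 ∨ ¬q_4): q_3 holds.
All clauses satisfied.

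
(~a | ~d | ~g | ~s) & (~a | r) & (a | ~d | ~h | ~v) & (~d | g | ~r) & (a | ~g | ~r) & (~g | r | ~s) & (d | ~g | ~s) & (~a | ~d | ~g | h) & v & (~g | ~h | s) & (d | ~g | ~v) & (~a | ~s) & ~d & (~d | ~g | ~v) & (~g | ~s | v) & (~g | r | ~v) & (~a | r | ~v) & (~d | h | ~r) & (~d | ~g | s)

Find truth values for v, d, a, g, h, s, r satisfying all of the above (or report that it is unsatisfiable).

Unit clause (v) forces v = True.
Unit clause (~d) forces d = False.
In (d | ~g | ~v) only ~g is left, so g = False.
Set a = False.
Set h = True.
Set s = True.
Set r = False.
All clauses satisfied.

v = True; d = False; a = False; g = False; h = True; s = True; r = False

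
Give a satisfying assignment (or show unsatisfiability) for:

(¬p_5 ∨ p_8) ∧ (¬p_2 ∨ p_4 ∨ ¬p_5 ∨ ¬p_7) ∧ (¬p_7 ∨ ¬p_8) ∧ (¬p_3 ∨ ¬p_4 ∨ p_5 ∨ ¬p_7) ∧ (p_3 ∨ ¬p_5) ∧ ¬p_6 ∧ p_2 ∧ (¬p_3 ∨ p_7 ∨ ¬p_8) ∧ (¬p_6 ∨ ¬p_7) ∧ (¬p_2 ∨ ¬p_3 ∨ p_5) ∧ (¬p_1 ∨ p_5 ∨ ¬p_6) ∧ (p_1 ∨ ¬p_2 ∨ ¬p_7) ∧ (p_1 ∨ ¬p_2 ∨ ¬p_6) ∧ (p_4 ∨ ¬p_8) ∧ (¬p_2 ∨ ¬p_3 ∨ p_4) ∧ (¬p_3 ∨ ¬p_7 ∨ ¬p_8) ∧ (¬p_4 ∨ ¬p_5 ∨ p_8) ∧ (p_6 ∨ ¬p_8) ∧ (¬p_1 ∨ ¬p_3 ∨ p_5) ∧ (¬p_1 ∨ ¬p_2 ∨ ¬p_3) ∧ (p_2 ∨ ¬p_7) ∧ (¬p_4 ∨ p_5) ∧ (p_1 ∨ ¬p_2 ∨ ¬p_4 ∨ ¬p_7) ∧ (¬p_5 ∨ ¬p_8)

Unit clause (¬p_6) forces p_6 = False.
Unit clause (p_2) forces p_2 = True.
In (p_6 ∨ ¬p_8) only ¬p_8 is left, so p_8 = False.
In (¬p_5 ∨ p_8) only ¬p_5 is left, so p_5 = False.
In (¬p_2 ∨ ¬p_3 ∨ p_5) only ¬p_3 is left, so p_3 = False.
In (¬p_4 ∨ p_5) only ¬p_4 is left, so p_4 = False.
Set p_1 = True.
Set p_7 = False.
All clauses satisfied.

p_1: True; p_2: True; p_3: False; p_4: False; p_5: False; p_6: False; p_7: False; p_8: False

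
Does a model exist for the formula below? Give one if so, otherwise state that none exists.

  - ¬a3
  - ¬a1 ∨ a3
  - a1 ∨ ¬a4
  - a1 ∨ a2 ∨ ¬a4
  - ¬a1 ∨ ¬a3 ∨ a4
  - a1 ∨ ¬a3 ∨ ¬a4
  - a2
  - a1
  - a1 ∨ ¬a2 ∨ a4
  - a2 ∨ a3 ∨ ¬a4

Case a1 = True:
  (¬a3) forces a3 = False.
  Clause (¬a1 ∨ a3) is falsified — contradiction.
Case a1 = False:
  Clause (a1) is falsified — contradiction.
Both cases fail, so the formula is unsatisfiable.

Unsatisfiable — no assignment works.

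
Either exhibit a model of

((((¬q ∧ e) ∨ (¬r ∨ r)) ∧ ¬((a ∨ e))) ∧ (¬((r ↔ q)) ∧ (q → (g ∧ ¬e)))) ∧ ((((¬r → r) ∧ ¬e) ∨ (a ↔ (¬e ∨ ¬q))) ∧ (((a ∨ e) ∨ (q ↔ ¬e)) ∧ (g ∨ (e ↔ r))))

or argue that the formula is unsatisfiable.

Unsatisfiable

Case e = True: the conjunct ¬((a ∨ e)) becomes ¬((a ∨ True)) = False.
Case e = False: the formula simplifies to (((¬r ∨ r) ∧ ¬a) ∧ (¬((r ↔ q)) ∧ (q → g))) ∧ (((¬r → r) ∨ a) ∧ ((a ∨ q) ∧ (g ∨ ¬r))).
  a = True: the conjunct ¬a is False.
  a = False: simplifies to ((¬r ∨ r) ∧ (¬((r ↔ q)) ∧ (q → g))) ∧ ((¬r → r) ∧ (q ∧ (g ∨ ¬r))).
    r = True: simplifies to (¬q ∧ (q → g)) ∧ (q ∧ g).
      q = True: the conjunct ¬q is False.
      q = False: the conjunct q is False.
    r = False: the conjunct ¬r → r becomes ¬False → False = False.
Both cases fail — unsatisfiable.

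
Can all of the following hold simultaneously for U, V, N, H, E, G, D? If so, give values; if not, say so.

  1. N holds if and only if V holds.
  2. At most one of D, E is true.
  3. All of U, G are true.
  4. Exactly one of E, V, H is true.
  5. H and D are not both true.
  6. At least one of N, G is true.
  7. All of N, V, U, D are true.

U=T; V=T; N=T; H=F; E=F; G=T; D=T

  (1) N=T, V=T — same ✓
  (2) {D, E}: 1 true — at most one ✓
  (3) {U, G}: all 2 true ✓
  (4) {E, V, H}: 1 true — exactly one ✓
  (5) H=F, D=T — not both ✓
  (6) {N, G}: 2 true — at least one ✓
  (7) {N, V, U, D}: all 4 true ✓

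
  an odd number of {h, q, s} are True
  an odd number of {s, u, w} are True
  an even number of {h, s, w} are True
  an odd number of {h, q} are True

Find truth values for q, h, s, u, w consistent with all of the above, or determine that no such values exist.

q=F, h=T, s=F, u=F, w=T

{h, q, s}: 1 true → odd ✓
{s, u, w}: 1 true → odd ✓
{h, s, w}: 2 true → even ✓
{h, q}: 1 true → odd ✓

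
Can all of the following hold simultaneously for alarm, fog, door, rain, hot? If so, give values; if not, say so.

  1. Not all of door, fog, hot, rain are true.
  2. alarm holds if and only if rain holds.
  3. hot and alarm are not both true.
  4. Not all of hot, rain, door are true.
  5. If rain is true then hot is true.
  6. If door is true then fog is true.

alarm: False; fog: True; door: True; rain: False; hot: True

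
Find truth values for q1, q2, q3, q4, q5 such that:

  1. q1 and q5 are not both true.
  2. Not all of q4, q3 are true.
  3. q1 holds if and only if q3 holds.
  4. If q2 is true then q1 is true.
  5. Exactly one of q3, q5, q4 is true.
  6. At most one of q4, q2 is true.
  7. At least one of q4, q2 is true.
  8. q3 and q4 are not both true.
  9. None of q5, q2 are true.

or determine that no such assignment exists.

q1: False, q2: False, q3: False, q4: True, q5: False

  (1) q1=F, q5=F — not both ✓
  (2) {q4, q3}: 1/2 true — not all ✓
  (3) q1=F, q3=F — same ✓
  (4) q2=F ⇒ q1: vacuous ✓
  (5) {q3, q5, q4}: 1 true — exactly one ✓
  (6) {q4, q2}: 1 true — at most one ✓
  (7) {q4, q2}: 1 true — at least one ✓
  (8) q3=F, q4=T — not both ✓
  (9) {q5, q2}: 0 true — none ✓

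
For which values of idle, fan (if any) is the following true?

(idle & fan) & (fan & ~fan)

No satisfying assignment exists.

Case fan = True: the conjunct ~fan is False.
Case fan = False: the conjunct fan is False.
Both cases fail — unsatisfiable.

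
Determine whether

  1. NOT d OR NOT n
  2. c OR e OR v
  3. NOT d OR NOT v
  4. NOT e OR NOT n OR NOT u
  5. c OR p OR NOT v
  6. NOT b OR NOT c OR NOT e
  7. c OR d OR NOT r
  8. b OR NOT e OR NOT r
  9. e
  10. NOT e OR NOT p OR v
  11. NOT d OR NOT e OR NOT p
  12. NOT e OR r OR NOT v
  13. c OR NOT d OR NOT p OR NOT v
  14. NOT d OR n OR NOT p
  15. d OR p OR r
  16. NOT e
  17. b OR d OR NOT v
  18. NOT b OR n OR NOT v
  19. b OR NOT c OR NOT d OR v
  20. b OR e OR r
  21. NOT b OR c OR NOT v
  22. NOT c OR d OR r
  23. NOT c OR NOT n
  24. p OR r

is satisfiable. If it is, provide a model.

Case e = True:
  Clause (NOT e) is falsified — contradiction.
Case e = False:
  Clause (e) is falsified — contradiction.
Both cases fail, so the formula is unsatisfiable.

UNSATISFIABLE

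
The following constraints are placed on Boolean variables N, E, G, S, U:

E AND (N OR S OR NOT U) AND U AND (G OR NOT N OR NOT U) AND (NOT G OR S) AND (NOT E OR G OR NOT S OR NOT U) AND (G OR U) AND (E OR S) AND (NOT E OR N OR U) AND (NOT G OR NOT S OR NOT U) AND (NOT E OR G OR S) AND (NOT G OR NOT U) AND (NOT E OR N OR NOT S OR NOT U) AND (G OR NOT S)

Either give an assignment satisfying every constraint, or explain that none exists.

Case E = True:
  (U) forces U = True.
  (NOT G OR NOT U) forces G = False.
  (G OR NOT N OR NOT U) forces N = False.
  (N OR S OR NOT U) forces S = True.
  Clause (NOT E OR G OR NOT S OR NOT U) is falsified — contradiction.
Case E = False:
  Clause (E) is falsified — contradiction.
Both cases fail, so the formula is unsatisfiable.

Unsatisfiable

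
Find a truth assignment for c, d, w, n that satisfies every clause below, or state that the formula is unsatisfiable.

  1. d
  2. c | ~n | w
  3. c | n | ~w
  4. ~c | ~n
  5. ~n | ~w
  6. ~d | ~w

Unit clause (d) forces d = True.
In (~d | ~w) only ~w is left, so w = False.
Set c = False.
  then (c | ~n | w) forces n = False.
Check each clause:
  (d): d holds.
  (c | ~n | w): ~n holds.
  (c | n | ~w): ~w holds.
  (~c | ~n): ~c holds.
  (~n | ~w): ~n holds.
  (~d | ~w): ~w holds.
All clauses satisfied.

c = False, d = True, w = False, n = False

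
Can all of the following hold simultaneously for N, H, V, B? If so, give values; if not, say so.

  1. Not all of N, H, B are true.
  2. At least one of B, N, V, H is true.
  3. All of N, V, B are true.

N=T; H=F; V=T; B=T

  (1) {N, H, B}: 2/3 true — not all ✓
  (2) {B, N, V, H}: 3 true — at least one ✓
  (3) {N, V, B}: all 3 true ✓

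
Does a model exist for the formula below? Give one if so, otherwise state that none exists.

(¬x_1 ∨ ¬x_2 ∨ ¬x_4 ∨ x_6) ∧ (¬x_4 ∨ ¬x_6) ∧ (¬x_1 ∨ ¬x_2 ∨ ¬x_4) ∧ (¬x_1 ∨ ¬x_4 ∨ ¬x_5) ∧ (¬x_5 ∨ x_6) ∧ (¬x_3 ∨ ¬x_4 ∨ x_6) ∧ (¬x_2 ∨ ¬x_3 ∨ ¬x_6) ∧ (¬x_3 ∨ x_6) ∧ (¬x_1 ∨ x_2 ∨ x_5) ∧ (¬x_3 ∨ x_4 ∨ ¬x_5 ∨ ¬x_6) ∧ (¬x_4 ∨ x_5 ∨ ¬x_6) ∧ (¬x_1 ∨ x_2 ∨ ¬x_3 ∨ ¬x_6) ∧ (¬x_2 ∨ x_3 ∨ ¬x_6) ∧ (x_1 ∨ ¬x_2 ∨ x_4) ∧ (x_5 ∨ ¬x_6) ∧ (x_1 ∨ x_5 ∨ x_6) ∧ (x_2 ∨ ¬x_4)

Set x_1 = False.
Try x_2 = True:
  (x_1 ∨ ¬x_2 ∨ x_4) forces x_4 = True.
  (¬x_4 ∨ ¬x_6) forces x_6 = False.
  (¬x_5 ∨ x_6) forces x_5 = False.
  clause (x_1 ∨ x_5 ∨ x_6) is falsified — backtrack.
So x_2 = False.
  then (x_2 ∨ ¬x_4) forces x_4 = False.
Set x_3 = False.
Set x_5 = True.
  then (¬x_5 ∨ x_6) forces x_6 = True.
All clauses satisfied.

x_1=F; x_2=F; x_3=F; x_4=F; x_5=T; x_6=T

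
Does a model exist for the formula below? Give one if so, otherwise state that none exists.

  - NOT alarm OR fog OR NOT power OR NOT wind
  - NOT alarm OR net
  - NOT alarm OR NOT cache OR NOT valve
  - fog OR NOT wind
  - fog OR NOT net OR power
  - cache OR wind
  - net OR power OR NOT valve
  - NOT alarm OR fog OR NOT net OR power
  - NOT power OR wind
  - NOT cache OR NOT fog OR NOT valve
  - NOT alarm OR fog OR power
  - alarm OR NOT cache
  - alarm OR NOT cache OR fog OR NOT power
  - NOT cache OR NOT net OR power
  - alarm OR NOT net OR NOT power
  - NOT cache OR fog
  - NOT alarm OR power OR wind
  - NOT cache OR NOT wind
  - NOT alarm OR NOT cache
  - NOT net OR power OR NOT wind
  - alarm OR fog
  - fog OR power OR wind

Set power = False.
Set alarm = False.
  then (alarm OR NOT cache) forces cache = False.
  then (alarm OR fog) forces fog = True.
  then (cache OR wind) forces wind = True.
  then (NOT net OR power OR NOT wind) forces net = False.
  then (net OR power OR NOT valve) forces valve = False.
All clauses satisfied.

power = False, alarm = False, wind = True, valve = False, cache = False, fog = True, net = False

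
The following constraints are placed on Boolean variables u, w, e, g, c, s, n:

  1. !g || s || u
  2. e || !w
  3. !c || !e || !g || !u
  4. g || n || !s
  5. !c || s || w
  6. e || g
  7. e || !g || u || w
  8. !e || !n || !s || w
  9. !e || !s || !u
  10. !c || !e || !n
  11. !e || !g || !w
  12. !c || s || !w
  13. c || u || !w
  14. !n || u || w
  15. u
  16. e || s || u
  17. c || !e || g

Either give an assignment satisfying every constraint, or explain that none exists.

Unit clause (u) forces u = True.
Set w = False.
Set e = True.
  then (!e || !s || !u) forces s = False.
  then (!c || s || w) forces c = False.
  then (c || !e || g) forces g = True.
Set n = False.
All clauses satisfied.

u = True, w = False, e = True, g = True, c = False, s = False, n = False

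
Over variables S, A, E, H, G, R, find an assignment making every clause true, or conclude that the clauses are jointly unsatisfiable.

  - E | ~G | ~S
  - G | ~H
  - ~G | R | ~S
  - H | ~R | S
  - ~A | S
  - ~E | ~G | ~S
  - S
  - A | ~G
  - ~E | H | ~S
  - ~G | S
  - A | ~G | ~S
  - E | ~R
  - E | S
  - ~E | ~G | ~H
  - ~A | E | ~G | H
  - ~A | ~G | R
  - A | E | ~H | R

S = True; A = False; E = False; H = False; G = False; R = False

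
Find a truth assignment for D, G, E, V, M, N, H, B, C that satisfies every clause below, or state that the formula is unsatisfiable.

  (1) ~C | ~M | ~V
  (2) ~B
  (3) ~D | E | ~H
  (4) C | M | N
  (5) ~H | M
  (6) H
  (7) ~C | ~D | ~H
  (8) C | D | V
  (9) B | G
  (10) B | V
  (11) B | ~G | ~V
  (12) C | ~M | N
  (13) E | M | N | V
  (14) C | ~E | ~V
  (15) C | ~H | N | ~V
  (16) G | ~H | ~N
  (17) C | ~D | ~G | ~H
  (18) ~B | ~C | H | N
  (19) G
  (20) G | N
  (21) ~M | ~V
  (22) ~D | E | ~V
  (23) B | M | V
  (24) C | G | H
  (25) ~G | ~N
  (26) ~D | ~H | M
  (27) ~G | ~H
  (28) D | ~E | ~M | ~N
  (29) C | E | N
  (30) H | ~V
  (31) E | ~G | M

Case G = True:
  (~B) forces B = False.
  (H) forces H = True.
  Clause (~G | ~H) is falsified — contradiction.
Case G = False:
  Clause (G) is falsified — contradiction.
Both cases fail, so the formula is unsatisfiable.

Unsatisfiable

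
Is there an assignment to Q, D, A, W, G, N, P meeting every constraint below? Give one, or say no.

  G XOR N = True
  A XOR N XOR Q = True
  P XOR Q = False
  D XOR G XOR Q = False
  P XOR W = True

Q = True, D = False, A = False, W = False, G = True, N = False, P = True

G XOR N = T XOR F = True ✓
A XOR N XOR Q = F XOR F XOR T = True ✓
P XOR Q = T XOR T = False ✓
D XOR G XOR Q = F XOR T XOR T = False ✓
P XOR W = T XOR F = True ✓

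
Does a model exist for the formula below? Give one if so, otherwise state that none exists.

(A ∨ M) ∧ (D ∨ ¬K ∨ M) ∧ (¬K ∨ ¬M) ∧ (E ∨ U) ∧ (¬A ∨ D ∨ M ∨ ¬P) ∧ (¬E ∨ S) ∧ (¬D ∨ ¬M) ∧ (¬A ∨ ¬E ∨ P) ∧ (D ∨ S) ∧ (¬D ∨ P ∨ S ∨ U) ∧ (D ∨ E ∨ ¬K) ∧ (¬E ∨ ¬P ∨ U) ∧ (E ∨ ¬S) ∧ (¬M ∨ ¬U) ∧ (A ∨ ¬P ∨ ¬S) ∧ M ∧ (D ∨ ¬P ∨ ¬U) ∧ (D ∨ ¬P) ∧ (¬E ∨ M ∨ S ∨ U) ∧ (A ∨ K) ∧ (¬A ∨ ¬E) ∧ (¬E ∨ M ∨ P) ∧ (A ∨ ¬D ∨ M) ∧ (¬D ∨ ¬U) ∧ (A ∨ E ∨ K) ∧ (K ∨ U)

The formula is unsatisfiable.

Case M = True:
  (¬K ∨ ¬M) forces K = False.
  (¬D ∨ ¬M) forces D = False.
  (D ∨ S) forces S = True.
  (E ∨ ¬S) forces E = True.
  (¬M ∨ ¬U) forces U = False.
  Clause (K ∨ U) is falsified — contradiction.
Case M = False:
  Clause (M) is falsified — contradiction.
Both cases fail, so the formula is unsatisfiable.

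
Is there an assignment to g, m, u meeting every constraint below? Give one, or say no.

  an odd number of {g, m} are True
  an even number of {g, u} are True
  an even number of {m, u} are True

Adding constraints 1, 2, 3 mod 2: every variable appears an even number of times on the left, so the left side is 0.
But the right sides sum to 1 (mod 2). 0 ≠ 1 — the system is inconsistent.

The formula is unsatisfiable.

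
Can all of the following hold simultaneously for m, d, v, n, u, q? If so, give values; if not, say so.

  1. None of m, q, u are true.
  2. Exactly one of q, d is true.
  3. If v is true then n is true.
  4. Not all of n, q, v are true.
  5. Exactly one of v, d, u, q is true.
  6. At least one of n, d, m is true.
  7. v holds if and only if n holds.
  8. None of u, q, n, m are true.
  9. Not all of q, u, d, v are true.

m = False, d = True, v = False, n = False, u = False, q = False

  (1) {m, q, u}: 0 true — none ✓
  (2) {q, d}: 1 true — exactly one ✓
  (3) v=F ⇒ n: vacuous ✓
  (4) {n, q, v}: 0/3 true — not all ✓
  (5) {v, d, u, q}: 1 true — exactly one ✓
  (6) {n, d, m}: 1 true — at least one ✓
  (7) v=F, n=F — same ✓
  (8) {u, q, n, m}: 0 true — none ✓
  (9) {q, u, d, v}: 1/4 true — not all ✓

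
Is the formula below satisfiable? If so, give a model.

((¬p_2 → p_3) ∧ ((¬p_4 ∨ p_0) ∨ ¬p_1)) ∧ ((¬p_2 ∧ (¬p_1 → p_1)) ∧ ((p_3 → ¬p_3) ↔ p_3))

Unsatisfiable

The conjunct (p_3 → ¬p_3) ↔ p_3 is unsatisfiable on its own:
  p_3=F: evaluates to False.
  p_3=T: evaluates to False.
So the whole conjunction is unsatisfiable.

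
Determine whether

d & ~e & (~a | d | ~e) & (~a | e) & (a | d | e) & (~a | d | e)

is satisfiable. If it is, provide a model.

d=T, a=F, e=F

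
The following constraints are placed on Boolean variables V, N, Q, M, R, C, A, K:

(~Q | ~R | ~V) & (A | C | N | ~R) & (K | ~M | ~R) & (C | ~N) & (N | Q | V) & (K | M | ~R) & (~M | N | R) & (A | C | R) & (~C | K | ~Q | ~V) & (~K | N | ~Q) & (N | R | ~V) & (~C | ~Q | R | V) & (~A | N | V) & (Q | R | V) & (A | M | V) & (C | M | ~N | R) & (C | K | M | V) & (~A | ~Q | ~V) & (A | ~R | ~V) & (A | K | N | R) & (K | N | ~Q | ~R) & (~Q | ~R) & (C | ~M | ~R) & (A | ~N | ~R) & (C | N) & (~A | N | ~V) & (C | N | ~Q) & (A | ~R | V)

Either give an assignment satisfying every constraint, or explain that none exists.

V = True; N = True; Q = False; M = False; R = False; C = True; A = False; K = True

Set V = True.
Try N = False:
  (N | R | ~V) forces R = True.
  (~Q | ~R | ~V) forces Q = False.
  (A | ~R | ~V) forces A = True.
  clause (~A | N | ~V) is falsified — backtrack.
So N = True.
  then (C | ~N) forces C = True.
Set Q = False.
Set M = False.
Set R = False.
Set A = False.
Set K = True.
All clauses satisfied.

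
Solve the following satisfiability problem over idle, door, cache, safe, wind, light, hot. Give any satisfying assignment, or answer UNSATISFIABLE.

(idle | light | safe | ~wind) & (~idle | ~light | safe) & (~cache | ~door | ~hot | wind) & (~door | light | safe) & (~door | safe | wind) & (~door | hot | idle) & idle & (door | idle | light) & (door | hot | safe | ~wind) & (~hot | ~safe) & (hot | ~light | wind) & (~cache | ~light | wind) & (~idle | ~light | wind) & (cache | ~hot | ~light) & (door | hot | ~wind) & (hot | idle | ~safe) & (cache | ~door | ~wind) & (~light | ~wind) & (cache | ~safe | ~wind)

Unit clause (idle) forces idle = True.
Set door = False.
Set cache = True.
Set safe = True.
  then (~hot | ~safe) forces hot = False.
  then (door | hot | ~wind) forces wind = False.
  then (hot | ~light | wind) forces light = False.
All clauses satisfied.

idle=T, door=F, cache=T, safe=T, wind=F, light=F, hot=F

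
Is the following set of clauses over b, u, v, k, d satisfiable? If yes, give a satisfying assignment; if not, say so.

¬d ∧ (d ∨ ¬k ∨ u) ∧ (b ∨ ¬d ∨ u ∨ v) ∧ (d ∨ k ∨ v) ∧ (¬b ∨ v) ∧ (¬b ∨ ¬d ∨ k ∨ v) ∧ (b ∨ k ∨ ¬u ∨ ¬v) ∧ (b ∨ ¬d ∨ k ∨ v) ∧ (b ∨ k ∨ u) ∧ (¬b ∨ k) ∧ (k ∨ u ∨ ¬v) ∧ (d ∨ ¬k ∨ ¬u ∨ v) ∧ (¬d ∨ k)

b = True; u = True; v = True; k = True; d = False

Unit clause (¬d) forces d = False.
Set b = True.
  then (¬b ∨ v) forces v = True.
  then (¬b ∨ k) forces k = True.
  then (d ∨ ¬k ∨ u) forces u = True.
All clauses satisfied.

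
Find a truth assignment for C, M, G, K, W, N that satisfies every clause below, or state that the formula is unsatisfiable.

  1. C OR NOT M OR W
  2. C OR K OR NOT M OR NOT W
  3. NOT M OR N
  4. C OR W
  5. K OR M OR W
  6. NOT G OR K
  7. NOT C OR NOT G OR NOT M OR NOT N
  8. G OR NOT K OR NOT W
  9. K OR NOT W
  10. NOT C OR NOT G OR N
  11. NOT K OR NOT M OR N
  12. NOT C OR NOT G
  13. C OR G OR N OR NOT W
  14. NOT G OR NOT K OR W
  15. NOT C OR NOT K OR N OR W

C=F, M=F, G=T, K=T, W=T, N=T

Set C = False.
  then (C OR W) forces W = True.
  then (K OR NOT W) forces K = True.
  then (G OR NOT K OR NOT W) forces G = True.
Set M = False.
Set N = True.
All clauses satisfied.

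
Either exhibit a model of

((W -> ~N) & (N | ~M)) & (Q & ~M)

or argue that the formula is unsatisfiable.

W=F, M=F, N=F, Q=T

  (W -> ~N) & (N | ~M) = True
    W -> ~N = True
      ~N = True
    N | ~M = True
      ~M = True
  Q & ~M = True
    ~M = True
Both conjuncts True, so the formula holds.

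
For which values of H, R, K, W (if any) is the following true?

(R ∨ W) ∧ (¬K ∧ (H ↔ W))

H: False, R: True, K: False, W: False

  R ∨ W = True
  ¬K ∧ (H ↔ W) = True
    ¬K = True
    H ↔ W = True
Both conjuncts True, so the formula holds.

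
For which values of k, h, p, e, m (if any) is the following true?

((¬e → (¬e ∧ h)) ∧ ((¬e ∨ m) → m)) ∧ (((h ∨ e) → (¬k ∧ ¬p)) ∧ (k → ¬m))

k=F, h=F, p=F, e=T, m=F

  (¬e → (¬e ∧ h)) ∧ ((¬e ∨ m) → m) = True
    ¬e → (¬e ∧ h) = True
      ¬e = False
      ¬e ∧ h = False
        ¬e = False
    (¬e ∨ m) → m = True
      ¬e ∨ m = False
        ¬e = False
  ((h ∨ e) → (¬k ∧ ¬p)) ∧ (k → ¬m) = True
    (h ∨ e) → (¬k ∧ ¬p) = True
      h ∨ e = True
      ¬k ∧ ¬p = True
        ¬k = True
        ¬p = True
    k → ¬m = True
      ¬m = True
Both conjuncts True, so the formula holds.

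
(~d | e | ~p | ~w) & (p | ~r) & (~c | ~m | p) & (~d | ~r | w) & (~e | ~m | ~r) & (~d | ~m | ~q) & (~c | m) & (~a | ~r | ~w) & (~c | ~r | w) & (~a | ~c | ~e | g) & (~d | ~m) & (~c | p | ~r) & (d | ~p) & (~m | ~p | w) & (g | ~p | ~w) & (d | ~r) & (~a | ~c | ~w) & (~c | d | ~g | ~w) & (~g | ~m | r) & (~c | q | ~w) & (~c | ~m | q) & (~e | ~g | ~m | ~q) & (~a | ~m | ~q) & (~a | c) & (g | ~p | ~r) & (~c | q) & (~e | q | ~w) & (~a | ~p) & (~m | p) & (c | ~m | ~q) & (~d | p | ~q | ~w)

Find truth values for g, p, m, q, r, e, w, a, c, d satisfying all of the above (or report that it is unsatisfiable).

Set g = True.
Set p = False.
  then (p | ~r) forces r = False.
  then (~g | ~m | r) forces m = False.
  then (~c | m) forces c = False.
  then (~a | c) forces a = False.
Set q = False.
Set e = True.
  then (~e | q | ~w) forces w = False.
Set d = True.
All clauses satisfied.

g=T, p=F, m=F, q=F, r=F, e=T, w=F, a=F, c=F, d=T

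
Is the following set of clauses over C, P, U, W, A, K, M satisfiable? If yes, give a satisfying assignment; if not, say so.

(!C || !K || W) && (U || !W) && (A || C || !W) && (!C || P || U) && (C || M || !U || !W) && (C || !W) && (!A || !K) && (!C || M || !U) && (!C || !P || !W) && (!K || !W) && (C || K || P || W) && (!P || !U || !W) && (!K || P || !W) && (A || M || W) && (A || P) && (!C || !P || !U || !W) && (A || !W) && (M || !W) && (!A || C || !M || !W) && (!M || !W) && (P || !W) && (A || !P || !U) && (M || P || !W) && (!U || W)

Set C = False.
  then (C || !W) forces W = False.
  then (!U || W) forces U = False.
Set P = True.
Set A = True.
  then (!A || !K) forces K = False.
Set M = False.
All clauses satisfied.

C = False, P = True, U = False, W = False, A = True, K = False, M = False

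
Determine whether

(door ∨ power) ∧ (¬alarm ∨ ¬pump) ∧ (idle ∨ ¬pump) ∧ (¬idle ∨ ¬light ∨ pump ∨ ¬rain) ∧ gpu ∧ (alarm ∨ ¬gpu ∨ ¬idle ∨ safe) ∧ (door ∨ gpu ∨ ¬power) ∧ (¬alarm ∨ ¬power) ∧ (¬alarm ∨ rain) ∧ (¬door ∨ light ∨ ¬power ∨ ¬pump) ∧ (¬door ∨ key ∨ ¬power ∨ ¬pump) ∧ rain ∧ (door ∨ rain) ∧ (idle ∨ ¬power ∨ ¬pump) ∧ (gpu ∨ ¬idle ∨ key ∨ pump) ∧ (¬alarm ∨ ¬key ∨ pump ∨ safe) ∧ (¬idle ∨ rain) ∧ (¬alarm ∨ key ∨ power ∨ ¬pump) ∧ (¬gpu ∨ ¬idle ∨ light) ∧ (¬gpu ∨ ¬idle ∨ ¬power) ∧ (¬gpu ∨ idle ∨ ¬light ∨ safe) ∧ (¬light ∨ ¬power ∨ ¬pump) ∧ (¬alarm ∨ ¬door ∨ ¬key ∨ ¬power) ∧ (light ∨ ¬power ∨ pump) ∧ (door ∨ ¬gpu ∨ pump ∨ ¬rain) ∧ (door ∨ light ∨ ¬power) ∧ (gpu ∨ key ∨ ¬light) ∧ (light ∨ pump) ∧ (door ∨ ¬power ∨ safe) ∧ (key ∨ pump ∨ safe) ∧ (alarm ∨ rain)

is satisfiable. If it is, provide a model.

Unit clause (gpu) forces gpu = True.
Unit clause (rain) forces rain = True.
Set door = True.
Set key = False.
Set pump = False.
  then (light ∨ pump) forces light = True.
  then (key ∨ pump ∨ safe) forces safe = True.
  then (¬idle ∨ ¬light ∨ pump ∨ ¬rain) forces idle = False.
Set alarm = True.
  then (¬alarm ∨ ¬power) forces power = False.
All clauses satisfied.

door=T, key=F, pump=F, idle=F, alarm=T, light=T, rain=T, safe=T, power=F, gpu=T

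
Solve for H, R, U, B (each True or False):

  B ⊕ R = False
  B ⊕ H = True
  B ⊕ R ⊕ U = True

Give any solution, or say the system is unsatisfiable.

H=T, R=F, U=T, B=F

B ⊕ R = F ⊕ F = False ✓
B ⊕ H = F ⊕ T = True ✓
B ⊕ R ⊕ U = F ⊕ F ⊕ T = True ✓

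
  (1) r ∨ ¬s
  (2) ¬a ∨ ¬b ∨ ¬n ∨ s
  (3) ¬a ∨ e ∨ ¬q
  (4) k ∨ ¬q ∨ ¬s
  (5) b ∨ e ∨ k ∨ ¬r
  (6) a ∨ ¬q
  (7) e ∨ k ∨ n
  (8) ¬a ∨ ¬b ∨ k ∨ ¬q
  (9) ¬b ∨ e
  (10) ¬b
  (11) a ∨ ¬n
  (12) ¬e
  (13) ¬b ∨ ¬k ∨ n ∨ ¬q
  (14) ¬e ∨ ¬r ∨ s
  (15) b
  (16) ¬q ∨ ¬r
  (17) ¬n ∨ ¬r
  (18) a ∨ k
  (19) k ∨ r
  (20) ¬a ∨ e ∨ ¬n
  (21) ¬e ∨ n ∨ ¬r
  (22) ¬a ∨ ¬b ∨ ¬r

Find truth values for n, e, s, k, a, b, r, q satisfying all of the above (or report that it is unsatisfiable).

Case b = True:
  Clause (¬b) is falsified — contradiction.
Case b = False:
  Clause (b) is falsified — contradiction.
Both cases fail, so the formula is unsatisfiable.

No satisfying assignment exists.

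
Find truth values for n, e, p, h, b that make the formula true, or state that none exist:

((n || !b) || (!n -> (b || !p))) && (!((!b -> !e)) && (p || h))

n = False; e = True; p = True; h = False; b = False

  (n || !b) || (!n -> (b || !p)) = True
    n || !b = True
      !b = True
    !n -> (b || !p) = False
      !n = True
      b || !p = False
        !p = False
  !((!b -> !e)) && (p || h) = True
    !((!b -> !e)) = True
      !b -> !e = False
        !b = True
        !e = False
    p || h = True
Both conjuncts True, so the formula holds.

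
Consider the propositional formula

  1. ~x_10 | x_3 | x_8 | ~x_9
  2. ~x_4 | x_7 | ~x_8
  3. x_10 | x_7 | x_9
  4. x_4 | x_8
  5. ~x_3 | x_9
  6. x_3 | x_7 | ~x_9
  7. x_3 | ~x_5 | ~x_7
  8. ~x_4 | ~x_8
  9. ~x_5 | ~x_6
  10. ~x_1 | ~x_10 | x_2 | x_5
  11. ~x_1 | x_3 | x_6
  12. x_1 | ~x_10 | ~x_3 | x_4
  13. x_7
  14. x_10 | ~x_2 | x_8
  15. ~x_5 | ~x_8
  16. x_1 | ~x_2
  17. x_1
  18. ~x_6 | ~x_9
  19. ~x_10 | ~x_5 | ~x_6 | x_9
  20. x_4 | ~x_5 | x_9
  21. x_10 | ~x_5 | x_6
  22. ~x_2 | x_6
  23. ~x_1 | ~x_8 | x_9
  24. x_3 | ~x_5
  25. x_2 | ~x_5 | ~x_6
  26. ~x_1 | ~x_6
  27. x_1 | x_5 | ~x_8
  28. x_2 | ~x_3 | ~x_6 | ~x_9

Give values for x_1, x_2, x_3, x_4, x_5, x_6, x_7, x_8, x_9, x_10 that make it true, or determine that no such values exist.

Unit clause (x_7) forces x_7 = True.
Unit clause (x_1) forces x_1 = True.
In (~x_1 | ~x_6) only ~x_6 is left, so x_6 = False.
In (~x_1 | x_3 | x_6) only x_3 is left, so x_3 = True.
In (~x_2 | x_6) only ~x_2 is left, so x_2 = False.
In (~x_3 | x_9) only x_9 is left, so x_9 = True.
Set x_4 = False.
  then (x_4 | x_8) forces x_8 = True.
  then (~x_5 | ~x_8) forces x_5 = False.
  then (~x_1 | ~x_10 | x_2 | x_5) forces x_10 = False.
All clauses satisfied.

x_1: True; x_2: False; x_3: True; x_4: False; x_5: False; x_6: False; x_7: True; x_8: True; x_9: True; x_10: False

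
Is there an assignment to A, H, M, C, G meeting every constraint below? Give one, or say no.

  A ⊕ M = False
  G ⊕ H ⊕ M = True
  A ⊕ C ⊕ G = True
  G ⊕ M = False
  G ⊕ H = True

A = False, H = True, M = False, C = True, G = False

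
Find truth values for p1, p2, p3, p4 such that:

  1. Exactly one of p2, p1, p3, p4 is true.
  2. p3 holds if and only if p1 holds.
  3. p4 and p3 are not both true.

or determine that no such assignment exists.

p1: False; p2: False; p3: False; p4: True

  (1) {p2, p1, p3, p4}: 1 true — exactly one ✓
  (2) p3=F, p1=F — same ✓
  (3) p4=T, p3=F — not both ✓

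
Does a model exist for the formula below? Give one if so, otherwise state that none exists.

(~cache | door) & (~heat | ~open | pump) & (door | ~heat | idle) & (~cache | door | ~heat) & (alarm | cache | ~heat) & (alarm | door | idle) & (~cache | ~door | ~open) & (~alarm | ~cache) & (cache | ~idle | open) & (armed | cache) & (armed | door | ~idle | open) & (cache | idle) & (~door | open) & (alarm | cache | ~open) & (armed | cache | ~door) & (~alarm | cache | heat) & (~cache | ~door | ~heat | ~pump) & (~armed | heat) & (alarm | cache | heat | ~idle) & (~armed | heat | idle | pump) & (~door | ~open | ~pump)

Set alarm = True.
  then (~alarm | ~cache) forces cache = False.
  then (armed | cache) forces armed = True.
  then (cache | idle) forces idle = True.
  then (~alarm | cache | heat) forces heat = True.
  then (cache | ~idle | open) forces open = True.
  then (~heat | ~open | pump) forces pump = True.
  then (~door | ~open | ~pump) forces door = False.
All clauses satisfied.

alarm = True; cache = False; idle = True; heat = True; armed = True; open = True; door = False; pump = True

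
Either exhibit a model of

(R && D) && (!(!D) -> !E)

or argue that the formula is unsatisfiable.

D = True; R = True; E = False

  R && D = True
  !(!D) -> !E = True
    !(!D) = True
      !D = False
    !E = True
Both conjuncts True, so the formula holds.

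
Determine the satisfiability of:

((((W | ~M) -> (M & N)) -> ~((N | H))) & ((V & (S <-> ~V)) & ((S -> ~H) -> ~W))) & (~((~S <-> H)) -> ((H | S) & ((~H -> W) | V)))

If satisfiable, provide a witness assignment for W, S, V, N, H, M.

W: False, S: False, V: True, N: True, H: True, M: False

  (((W | ~M) -> (M & N)) -> ~((N | H))) & ((V & (S <-> ~V)) & ((S -> ~H) -> ~W)) = True
    ((W | ~M) -> (M & N)) -> ~((N | H)) = True
      (W | ~M) -> (M & N) = False
        W | ~M = True
          ~M = True
        M & N = False
      ~((N | H)) = False
        N | H = True
    (V & (S <-> ~V)) & ((S -> ~H) -> ~W) = True
      V & (S <-> ~V) = True
        S <-> ~V = True
          ~V = False
      (S -> ~H) -> ~W = True
        S -> ~H = True
          ~H = False
        ~W = True
  ~((~S <-> H)) -> ((H | S) & ((~H -> W) | V)) = True
    ~((~S <-> H)) = False
      ~S <-> H = True
        ~S = True
    (H | S) & ((~H -> W) | V) = True
      H | S = True
      (~H -> W) | V = True
        ~H -> W = True
          ~H = False
Both conjuncts True, so the formula holds.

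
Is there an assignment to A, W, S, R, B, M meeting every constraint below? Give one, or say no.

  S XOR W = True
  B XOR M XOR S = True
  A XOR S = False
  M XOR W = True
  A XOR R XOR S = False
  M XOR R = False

A=F, W=T, S=F, R=F, B=T, M=F

S XOR W = F XOR T = True ✓
B XOR M XOR S = T XOR F XOR F = True ✓
A XOR S = F XOR F = False ✓
M XOR W = F XOR T = True ✓
A XOR R XOR S = F XOR F XOR F = False ✓
M XOR R = F XOR F = False ✓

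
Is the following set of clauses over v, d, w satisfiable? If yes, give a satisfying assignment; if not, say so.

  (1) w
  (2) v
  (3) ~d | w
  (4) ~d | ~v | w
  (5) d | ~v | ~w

v: True; d: True; w: True

Unit clause (w) forces w = True.
Unit clause (v) forces v = True.
In (d | ~v | ~w) only d is left, so d = True.
Check each clause:
  (w): w holds.
  (v): v holds.
  (~d | w): w holds.
  (~d | ~v | w): w holds.
  (d | ~v | ~w): d holds.
All clauses satisfied.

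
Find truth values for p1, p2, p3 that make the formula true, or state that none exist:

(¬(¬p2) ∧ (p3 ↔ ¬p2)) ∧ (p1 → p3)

p1 = False, p2 = True, p3 = False

  ¬(¬p2) ∧ (p3 ↔ ¬p2) = True
    ¬(¬p2) = True
      ¬p2 = False
    p3 ↔ ¬p2 = True
      ¬p2 = False
  p1 → p3 = True
Both conjuncts True, so the formula holds.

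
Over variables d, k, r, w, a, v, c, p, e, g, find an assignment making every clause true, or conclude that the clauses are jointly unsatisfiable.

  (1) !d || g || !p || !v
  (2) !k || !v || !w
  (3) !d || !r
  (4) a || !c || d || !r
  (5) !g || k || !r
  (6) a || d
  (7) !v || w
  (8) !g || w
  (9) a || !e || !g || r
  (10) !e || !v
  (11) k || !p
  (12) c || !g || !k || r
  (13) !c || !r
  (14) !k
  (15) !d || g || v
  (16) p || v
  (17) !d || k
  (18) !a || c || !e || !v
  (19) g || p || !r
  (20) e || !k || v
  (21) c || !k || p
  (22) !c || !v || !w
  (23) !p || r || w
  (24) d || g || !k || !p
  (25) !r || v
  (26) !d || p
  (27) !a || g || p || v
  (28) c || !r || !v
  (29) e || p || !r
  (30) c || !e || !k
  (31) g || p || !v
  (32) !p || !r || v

d: False, k: False, r: False, w: True, a: True, v: True, c: False, p: False, e: False, g: True

Unit clause (!k) forces k = False.
In (!d || k) only !d is left, so d = False.
In (a || d) only a is left, so a = True.
In (k || !p) only !p is left, so p = False.
In (p || v) only v is left, so v = True.
In (g || p || !v) only g is left, so g = True.
In (!g || k || !r) only !r is left, so r = False.
In (!v || w) only w is left, so w = True.
In (!e || !v) only !e is left, so e = False.
In (!c || !v || !w) only !c is left, so c = False.
All clauses satisfied.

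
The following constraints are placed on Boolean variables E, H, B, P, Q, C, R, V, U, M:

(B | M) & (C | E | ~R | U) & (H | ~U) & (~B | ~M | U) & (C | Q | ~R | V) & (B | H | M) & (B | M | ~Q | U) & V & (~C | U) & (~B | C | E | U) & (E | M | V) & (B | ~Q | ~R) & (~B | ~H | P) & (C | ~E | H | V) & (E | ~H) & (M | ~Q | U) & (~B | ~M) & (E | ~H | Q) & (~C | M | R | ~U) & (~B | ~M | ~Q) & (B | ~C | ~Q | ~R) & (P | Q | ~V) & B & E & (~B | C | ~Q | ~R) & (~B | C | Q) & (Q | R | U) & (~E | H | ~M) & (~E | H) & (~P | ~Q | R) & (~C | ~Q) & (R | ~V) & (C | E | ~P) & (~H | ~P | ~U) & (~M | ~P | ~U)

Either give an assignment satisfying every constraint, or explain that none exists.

UNSATISFIABLE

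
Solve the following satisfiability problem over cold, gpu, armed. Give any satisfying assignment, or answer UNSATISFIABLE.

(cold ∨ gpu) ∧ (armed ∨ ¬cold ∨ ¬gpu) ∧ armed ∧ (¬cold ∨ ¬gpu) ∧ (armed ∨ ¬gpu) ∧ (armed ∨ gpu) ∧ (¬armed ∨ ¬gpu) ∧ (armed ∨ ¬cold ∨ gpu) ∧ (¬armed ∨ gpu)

Case armed = True:
  (¬armed ∨ ¬gpu) forces gpu = False.
  Clause (¬armed ∨ gpu) is falsified — contradiction.
Case armed = False:
  Clause (armed) is falsified — contradiction.
Both cases fail, so the formula is unsatisfiable.

UNSATISFIABLE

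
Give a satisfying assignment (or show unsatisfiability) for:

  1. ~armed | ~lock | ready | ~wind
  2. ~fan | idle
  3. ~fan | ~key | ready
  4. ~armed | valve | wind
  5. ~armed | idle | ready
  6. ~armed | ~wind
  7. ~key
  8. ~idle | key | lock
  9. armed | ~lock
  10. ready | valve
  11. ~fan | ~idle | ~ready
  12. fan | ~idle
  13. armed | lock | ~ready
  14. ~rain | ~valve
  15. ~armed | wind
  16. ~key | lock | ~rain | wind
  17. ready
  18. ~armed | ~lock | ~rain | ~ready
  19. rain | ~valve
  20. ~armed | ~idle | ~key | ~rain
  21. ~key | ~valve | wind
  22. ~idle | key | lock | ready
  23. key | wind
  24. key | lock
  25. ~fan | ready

Case armed = True:
  (~armed | ~wind) forces wind = False.
  Clause (~armed | wind) is falsified — contradiction.
Case armed = False:
  (~key) forces key = False.
  (armed | ~lock) forces lock = False.
  Clause (key | lock) is falsified — contradiction.
Both cases fail, so the formula is unsatisfiable.

Unsatisfiable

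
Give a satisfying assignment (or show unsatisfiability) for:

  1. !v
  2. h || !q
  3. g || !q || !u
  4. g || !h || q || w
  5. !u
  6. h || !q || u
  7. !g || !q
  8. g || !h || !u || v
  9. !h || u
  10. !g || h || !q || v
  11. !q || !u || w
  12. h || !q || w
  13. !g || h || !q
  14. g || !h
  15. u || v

The formula is unsatisfiable.

Case u = True:
  Clause (!u) is falsified — contradiction.
Case u = False:
  (!v) forces v = False.
  Clause (u || v) is falsified — contradiction.
Both cases fail, so the formula is unsatisfiable.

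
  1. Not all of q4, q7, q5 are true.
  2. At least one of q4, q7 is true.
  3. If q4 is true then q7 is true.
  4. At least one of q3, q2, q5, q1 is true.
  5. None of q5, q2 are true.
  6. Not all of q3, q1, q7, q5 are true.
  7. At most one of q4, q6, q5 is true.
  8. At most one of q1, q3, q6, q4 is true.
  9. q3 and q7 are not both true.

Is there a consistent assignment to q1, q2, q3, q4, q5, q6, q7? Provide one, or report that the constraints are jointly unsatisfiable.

q1=T, q2=F, q3=F, q4=F, q5=F, q6=F, q7=T

  (1) {q4, q7, q5}: 1/3 true — not all ✓
  (2) {q4, q7}: 1 true — at least one ✓
  (3) q4=F ⇒ q7: vacuous ✓
  (4) {q3, q2, q5, q1}: 1 true — at least one ✓
  (5) {q5, q2}: 0 true — none ✓
  (6) {q3, q1, q7, q5}: 2/4 true — not all ✓
  (7) {q4, q6, q5}: 0 true — at most one ✓
  (8) {q1, q3, q6, q4}: 1 true — at most one ✓
  (9) q3=F, q7=T — not both ✓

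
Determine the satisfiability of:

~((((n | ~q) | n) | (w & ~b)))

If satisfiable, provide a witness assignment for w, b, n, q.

w = False, b = False, n = False, q = True

  ~((((n | ~q) | n) | (w & ~b))) = True
    ((n | ~q) | n) | (w & ~b) = False
      (n | ~q) | n = False
        n | ~q = False
          ~q = False
      w & ~b = False
        ~b = True
The formula evaluates to True.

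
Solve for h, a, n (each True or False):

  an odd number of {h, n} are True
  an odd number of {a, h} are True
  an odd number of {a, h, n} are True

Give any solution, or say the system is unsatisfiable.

h = True, a = False, n = False

{h, n}: 1 true → odd ✓
{a, h}: 1 true → odd ✓
{a, h, n}: 1 true → odd ✓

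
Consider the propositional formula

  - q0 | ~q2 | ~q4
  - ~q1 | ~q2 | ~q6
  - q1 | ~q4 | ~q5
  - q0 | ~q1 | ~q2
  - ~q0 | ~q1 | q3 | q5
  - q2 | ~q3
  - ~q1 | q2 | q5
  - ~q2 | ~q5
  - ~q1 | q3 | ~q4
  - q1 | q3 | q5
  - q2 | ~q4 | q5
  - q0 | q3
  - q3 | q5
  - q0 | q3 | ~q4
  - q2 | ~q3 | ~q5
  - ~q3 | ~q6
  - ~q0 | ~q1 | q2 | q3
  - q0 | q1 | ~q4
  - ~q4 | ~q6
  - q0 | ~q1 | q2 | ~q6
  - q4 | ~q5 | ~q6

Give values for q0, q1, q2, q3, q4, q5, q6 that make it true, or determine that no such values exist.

q0: True, q1: True, q2: True, q3: True, q4: True, q5: False, q6: False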